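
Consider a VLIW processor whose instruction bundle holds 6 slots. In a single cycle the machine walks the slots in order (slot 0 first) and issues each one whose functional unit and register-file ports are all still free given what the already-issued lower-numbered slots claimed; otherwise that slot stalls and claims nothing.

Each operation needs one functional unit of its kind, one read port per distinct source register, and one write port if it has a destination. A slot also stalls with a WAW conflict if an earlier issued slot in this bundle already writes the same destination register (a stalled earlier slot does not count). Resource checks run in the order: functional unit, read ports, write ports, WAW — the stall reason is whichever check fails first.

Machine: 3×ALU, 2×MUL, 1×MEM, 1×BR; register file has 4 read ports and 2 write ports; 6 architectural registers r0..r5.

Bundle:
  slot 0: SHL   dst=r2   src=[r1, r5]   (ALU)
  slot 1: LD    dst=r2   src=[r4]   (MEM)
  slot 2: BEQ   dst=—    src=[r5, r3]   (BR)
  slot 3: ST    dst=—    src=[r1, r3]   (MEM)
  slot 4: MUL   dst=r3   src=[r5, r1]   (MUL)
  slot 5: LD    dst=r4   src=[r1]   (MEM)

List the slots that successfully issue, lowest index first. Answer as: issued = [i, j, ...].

issued = [0, 2]

[0] ALU needs rd=2 wr=1: ok; after: ALU=2 MUL=2 MEM=1 BR=1, R=2, W=1
[1] MEM needs rd=1 wr=1: WAW; after: ALU=2 MUL=2 MEM=1 BR=1, R=2, W=1
[2] BR needs rd=2 wr=0: ok; after: ALU=2 MUL=2 MEM=1 BR=0, R=0, W=1
[3] MEM needs rd=2 wr=0: RD_PORT; after: ALU=2 MUL=2 MEM=1 BR=0, R=0, W=1
[4] MUL needs rd=2 wr=1: RD_PORT; after: ALU=2 MUL=2 MEM=1 BR=0, R=0, W=1
[5] MEM needs rd=1 wr=1: RD_PORT; after: ALU=2 MUL=2 MEM=1 BR=0, R=0, W=1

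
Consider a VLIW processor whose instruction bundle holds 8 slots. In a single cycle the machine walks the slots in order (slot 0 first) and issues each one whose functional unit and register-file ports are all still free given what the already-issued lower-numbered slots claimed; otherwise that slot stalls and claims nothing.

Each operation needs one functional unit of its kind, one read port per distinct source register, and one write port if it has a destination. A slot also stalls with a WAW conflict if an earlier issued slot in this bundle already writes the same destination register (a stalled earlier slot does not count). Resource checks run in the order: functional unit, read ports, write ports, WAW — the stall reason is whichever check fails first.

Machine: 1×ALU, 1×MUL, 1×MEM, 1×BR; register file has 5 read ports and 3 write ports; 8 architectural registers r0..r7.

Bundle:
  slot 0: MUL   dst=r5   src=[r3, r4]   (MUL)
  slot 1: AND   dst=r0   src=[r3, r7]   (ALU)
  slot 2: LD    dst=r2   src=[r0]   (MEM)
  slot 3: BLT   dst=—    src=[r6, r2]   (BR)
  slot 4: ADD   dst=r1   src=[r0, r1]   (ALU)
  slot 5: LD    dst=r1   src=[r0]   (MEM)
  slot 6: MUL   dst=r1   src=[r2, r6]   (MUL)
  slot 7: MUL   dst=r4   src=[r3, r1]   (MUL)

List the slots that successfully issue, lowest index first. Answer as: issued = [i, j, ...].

#0 MUL src=r3,r4 dispatched  <A:1 Mu:0 Ld:1 B:1 rd:3 wr:2>
#1 ALU src=r3,r7 dispatched  <A:0 Mu:0 Ld:1 B:1 rd:1 wr:1>
#2 MEM src=r0 dispatched  <A:0 Mu:0 Ld:0 B:1 rd:0 wr:0>
#3 BR src=r6,r2 held:RD_PORT  <A:0 Mu:0 Ld:0 B:1 rd:0 wr:0>
#4 ALU src=r0,r1 held:FU  <A:0 Mu:0 Ld:0 B:1 rd:0 wr:0>
#5 MEM src=r0 held:FU  <A:0 Mu:0 Ld:0 B:1 rd:0 wr:0>
#6 MUL src=r2,r6 held:FU  <A:0 Mu:0 Ld:0 B:1 rd:0 wr:0>
#7 MUL src=r3,r1 held:FU  <A:0 Mu:0 Ld:0 B:1 rd:0 wr:0>

issued = [0, 1, 2]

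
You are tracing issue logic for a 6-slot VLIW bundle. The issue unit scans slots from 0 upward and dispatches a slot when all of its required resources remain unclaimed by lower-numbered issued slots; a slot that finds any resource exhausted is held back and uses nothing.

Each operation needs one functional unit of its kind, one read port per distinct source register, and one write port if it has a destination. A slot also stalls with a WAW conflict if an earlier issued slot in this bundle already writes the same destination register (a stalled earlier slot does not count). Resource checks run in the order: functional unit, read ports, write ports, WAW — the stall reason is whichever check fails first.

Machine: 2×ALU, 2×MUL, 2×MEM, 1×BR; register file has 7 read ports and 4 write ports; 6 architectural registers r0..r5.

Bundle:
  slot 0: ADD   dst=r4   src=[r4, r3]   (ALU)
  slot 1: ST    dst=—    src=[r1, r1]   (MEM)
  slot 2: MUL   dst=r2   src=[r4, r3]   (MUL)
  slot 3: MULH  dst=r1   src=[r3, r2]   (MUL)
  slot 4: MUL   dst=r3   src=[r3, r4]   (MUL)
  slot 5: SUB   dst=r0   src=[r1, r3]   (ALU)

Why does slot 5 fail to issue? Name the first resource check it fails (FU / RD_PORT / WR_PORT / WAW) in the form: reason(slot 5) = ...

[0] ALU needs rd=2 wr=1: ok; after: ALU=1 MUL=2 MEM=2 BR=1, R=5, W=3
[1] MEM needs rd=1 wr=0: ok; after: ALU=1 MUL=2 MEM=1 BR=1, R=4, W=3
[2] MUL needs rd=2 wr=1: ok; after: ALU=1 MUL=1 MEM=1 BR=1, R=2, W=2
[3] MUL needs rd=2 wr=1: ok; after: ALU=1 MUL=0 MEM=1 BR=1, R=0, W=1
[4] MUL needs rd=2 wr=1: FU; after: ALU=1 MUL=0 MEM=1 BR=1, R=0, W=1
[5] ALU needs rd=2 wr=1: RD_PORT; after: ALU=1 MUL=0 MEM=1 BR=1, R=0, W=1

reason(slot 5) = RD_PORT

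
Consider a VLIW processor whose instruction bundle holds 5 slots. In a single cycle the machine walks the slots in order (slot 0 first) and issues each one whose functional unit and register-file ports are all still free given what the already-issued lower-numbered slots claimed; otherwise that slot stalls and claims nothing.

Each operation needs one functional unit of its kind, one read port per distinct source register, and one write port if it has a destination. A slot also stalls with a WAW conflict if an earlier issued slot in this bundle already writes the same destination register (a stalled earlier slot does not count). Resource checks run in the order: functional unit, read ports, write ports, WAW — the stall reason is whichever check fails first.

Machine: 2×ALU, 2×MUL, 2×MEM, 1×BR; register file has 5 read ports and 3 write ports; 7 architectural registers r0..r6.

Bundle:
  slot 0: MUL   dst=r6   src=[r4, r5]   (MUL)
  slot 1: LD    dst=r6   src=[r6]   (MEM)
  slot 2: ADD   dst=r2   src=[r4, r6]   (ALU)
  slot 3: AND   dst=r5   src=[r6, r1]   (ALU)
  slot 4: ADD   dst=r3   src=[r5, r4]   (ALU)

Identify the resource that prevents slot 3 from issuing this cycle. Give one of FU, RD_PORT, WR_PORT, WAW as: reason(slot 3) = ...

  0. MUL→r6 ⇒ go  {2A/1Mu/2Ld/1B | 3r 2w}
  1. MEM→r6 ⇒ no(WAW)  {2A/1Mu/2Ld/1B | 3r 2w}
  2. ALU→r2 ⇒ go  {1A/1Mu/2Ld/1B | 1r 1w}
  3. ALU→r5 ⇒ no(RD_PORT)  {1A/1Mu/2Ld/1B | 1r 1w}
  4. ALU→r3 ⇒ no(RD_PORT)  {1A/1Mu/2Ld/1B | 1r 1w}

reason(slot 3) = RD_PORT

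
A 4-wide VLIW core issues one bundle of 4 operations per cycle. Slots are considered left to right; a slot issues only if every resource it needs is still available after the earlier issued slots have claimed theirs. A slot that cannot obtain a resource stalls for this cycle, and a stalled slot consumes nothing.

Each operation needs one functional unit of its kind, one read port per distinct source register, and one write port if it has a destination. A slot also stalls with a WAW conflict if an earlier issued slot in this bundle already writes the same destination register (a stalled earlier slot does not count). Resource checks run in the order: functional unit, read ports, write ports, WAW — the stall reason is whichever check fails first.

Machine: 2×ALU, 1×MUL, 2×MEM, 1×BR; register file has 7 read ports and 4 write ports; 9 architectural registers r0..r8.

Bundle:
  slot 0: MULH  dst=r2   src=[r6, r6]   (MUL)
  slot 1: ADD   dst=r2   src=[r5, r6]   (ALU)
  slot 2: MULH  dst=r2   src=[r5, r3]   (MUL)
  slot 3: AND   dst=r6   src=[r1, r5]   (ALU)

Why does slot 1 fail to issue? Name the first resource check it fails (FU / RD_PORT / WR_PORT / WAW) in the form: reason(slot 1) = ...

reason(slot 1) = WAW

slot 0 (MUL): ISSUE — free A2,Mu0,Ld2,B1 rp6 wp3
slot 1 (ALU): stall WAW — free A2,Mu0,Ld2,B1 rp6 wp3
slot 2 (MUL): stall FU — free A2,Mu0,Ld2,B1 rp6 wp3
slot 3 (ALU): ISSUE — free A1,Mu0,Ld2,B1 rp4 wp2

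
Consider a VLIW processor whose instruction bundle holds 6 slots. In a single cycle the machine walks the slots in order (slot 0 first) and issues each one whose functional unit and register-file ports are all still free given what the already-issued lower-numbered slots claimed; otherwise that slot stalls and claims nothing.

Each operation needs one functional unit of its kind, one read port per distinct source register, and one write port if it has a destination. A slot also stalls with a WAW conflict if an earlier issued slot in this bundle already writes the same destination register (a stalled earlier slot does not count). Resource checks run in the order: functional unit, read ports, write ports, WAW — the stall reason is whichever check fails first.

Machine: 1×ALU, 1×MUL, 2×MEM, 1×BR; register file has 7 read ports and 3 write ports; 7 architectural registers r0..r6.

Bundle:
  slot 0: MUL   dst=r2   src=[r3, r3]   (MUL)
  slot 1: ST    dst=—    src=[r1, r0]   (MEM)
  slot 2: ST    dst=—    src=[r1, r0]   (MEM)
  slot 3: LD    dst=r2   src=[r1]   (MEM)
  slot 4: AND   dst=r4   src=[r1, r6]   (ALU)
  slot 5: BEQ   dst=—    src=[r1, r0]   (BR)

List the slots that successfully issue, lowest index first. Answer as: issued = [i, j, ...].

#0 MUL src=r3,r3 dispatched  <A:1 Mu:0 Ld:2 B:1 rd:6 wr:2>
#1 MEM src=r1,r0 dispatched  <A:1 Mu:0 Ld:1 B:1 rd:4 wr:2>
#2 MEM src=r1,r0 dispatched  <A:1 Mu:0 Ld:0 B:1 rd:2 wr:2>
#3 MEM src=r1 held:FU  <A:1 Mu:0 Ld:0 B:1 rd:2 wr:2>
#4 ALU src=r1,r6 dispatched  <A:0 Mu:0 Ld:0 B:1 rd:0 wr:1>
#5 BR src=r1,r0 held:RD_PORT  <A:0 Mu:0 Ld:0 B:1 rd:0 wr:1>

issued = [0, 1, 2, 4]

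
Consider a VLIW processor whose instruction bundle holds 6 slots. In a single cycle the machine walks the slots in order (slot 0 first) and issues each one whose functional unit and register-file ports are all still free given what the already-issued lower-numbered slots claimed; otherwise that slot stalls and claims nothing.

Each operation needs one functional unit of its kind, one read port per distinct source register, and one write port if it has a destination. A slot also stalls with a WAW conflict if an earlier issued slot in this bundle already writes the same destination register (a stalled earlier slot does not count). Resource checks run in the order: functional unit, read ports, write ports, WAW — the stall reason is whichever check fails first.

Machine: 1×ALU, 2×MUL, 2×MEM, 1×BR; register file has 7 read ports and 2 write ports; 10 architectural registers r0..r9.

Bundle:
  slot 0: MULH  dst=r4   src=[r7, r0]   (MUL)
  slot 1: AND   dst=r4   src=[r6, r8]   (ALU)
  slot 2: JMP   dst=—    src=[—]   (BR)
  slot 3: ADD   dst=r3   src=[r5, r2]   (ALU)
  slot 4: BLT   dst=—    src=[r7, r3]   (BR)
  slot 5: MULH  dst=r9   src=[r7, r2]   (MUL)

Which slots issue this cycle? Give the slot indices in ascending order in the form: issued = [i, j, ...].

[0] MUL needs rd=2 wr=1: ok; after: ALU=1 MUL=1 MEM=2 BR=1, R=5, W=1
[1] ALU needs rd=2 wr=1: WAW; after: ALU=1 MUL=1 MEM=2 BR=1, R=5, W=1
[2] BR needs rd=0 wr=0: ok; after: ALU=1 MUL=1 MEM=2 BR=0, R=5, W=1
[3] ALU needs rd=2 wr=1: ok; after: ALU=0 MUL=1 MEM=2 BR=0, R=3, W=0
[4] BR needs rd=2 wr=0: FU; after: ALU=0 MUL=1 MEM=2 BR=0, R=3, W=0
[5] MUL needs rd=2 wr=1: WR_PORT; after: ALU=0 MUL=1 MEM=2 BR=0, R=3, W=0

issued = [0, 2, 3]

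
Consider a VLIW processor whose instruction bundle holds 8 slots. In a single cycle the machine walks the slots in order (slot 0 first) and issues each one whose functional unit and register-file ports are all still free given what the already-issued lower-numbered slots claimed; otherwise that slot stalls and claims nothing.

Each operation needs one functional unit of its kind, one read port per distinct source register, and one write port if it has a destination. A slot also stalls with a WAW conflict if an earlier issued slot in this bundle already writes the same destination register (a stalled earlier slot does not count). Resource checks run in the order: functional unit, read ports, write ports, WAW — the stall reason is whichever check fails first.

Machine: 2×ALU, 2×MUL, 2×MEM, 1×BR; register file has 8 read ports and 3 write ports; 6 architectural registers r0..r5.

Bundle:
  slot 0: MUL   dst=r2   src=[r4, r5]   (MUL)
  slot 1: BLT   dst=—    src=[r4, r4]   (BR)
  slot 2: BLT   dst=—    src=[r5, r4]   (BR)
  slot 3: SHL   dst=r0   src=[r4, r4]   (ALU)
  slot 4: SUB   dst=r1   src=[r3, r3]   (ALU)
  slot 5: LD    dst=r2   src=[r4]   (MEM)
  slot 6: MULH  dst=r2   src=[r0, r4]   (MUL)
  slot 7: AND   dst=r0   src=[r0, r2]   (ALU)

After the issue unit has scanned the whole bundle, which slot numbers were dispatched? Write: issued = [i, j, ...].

slot 0 (MUL): ISSUE — free A2,Mu1,Ld2,B1 rp6 wp2
slot 1 (BR): ISSUE — free A2,Mu1,Ld2,B0 rp5 wp2
slot 2 (BR): stall FU — free A2,Mu1,Ld2,B0 rp5 wp2
slot 3 (ALU): ISSUE — free A1,Mu1,Ld2,B0 rp4 wp1
slot 4 (ALU): ISSUE — free A0,Mu1,Ld2,B0 rp3 wp0
slot 5 (MEM): stall WR_PORT — free A0,Mu1,Ld2,B0 rp3 wp0
slot 6 (MUL): stall WR_PORT — free A0,Mu1,Ld2,B0 rp3 wp0
slot 7 (ALU): stall FU — free A0,Mu1,Ld2,B0 rp3 wp0

issued = [0, 1, 3, 4]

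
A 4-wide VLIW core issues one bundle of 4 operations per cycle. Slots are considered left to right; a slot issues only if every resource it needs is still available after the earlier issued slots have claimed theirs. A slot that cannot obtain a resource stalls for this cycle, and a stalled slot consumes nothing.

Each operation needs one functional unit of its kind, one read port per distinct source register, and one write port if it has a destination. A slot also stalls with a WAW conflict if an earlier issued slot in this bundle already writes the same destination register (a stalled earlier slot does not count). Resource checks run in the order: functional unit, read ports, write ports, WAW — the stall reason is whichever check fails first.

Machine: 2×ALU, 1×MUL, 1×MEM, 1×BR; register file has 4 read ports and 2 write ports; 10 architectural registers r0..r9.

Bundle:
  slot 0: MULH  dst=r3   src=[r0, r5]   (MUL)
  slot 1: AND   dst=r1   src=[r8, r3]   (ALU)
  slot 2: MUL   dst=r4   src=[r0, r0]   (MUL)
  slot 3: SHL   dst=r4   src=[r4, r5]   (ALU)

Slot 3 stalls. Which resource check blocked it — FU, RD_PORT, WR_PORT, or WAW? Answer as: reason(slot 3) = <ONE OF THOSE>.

reason(slot 3) = RD_PORT

(0) want 1×MUL +2rd +1wr — yes → AL2|MU0|ME1|BR1|rd2|wr1
(1) want 1×ALU +2rd +1wr — yes → AL1|MU0|ME1|BR1|rd0|wr0
(2) want 1×MUL +1rd +1wr — FU → AL1|MU0|ME1|BR1|rd0|wr0
(3) want 1×ALU +2rd +1wr — RD_PORT → AL1|MU0|ME1|BR1|rd0|wr0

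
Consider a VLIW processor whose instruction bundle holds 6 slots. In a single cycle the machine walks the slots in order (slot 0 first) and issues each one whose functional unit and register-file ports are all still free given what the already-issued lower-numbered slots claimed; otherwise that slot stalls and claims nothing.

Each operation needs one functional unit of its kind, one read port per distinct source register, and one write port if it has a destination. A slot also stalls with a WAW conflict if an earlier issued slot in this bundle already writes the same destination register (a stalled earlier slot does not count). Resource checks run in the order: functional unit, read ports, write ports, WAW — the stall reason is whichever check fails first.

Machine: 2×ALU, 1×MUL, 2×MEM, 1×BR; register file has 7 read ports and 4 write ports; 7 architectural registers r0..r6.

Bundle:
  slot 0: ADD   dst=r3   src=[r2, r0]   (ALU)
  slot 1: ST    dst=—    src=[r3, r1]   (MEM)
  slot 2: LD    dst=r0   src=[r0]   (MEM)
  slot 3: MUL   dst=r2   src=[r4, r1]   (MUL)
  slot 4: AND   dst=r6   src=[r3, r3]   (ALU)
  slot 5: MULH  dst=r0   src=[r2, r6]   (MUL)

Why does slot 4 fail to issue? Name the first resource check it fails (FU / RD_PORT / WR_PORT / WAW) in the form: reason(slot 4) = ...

reason(slot 4) = RD_PORT

slot 0 (ALU): ISSUE — free A1,Mu1,Ld2,B1 rp5 wp3
slot 1 (MEM): ISSUE — free A1,Mu1,Ld1,B1 rp3 wp3
slot 2 (MEM): ISSUE — free A1,Mu1,Ld0,B1 rp2 wp2
slot 3 (MUL): ISSUE — free A1,Mu0,Ld0,B1 rp0 wp1
slot 4 (ALU): stall RD_PORT — free A1,Mu0,Ld0,B1 rp0 wp1
slot 5 (MUL): stall FU — free A1,Mu0,Ld0,B1 rp0 wp1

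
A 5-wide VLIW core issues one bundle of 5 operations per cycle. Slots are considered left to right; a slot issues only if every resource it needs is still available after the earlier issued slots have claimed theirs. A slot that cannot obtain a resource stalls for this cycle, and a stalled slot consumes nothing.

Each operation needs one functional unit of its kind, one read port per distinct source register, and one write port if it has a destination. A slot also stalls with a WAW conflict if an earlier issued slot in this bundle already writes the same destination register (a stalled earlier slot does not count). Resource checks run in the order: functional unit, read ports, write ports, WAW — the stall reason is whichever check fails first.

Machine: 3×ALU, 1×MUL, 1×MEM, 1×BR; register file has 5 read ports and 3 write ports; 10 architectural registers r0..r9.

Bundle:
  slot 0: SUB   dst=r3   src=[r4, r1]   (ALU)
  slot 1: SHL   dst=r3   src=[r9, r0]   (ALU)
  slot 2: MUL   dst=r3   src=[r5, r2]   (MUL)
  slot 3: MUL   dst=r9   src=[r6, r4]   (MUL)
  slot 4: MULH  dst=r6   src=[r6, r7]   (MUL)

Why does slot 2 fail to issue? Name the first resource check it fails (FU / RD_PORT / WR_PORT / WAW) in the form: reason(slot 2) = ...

reason(slot 2) = WAW

slot 0 (ALU): ISSUE — free A2,Mu1,Ld1,B1 rp3 wp2
slot 1 (ALU): stall WAW — free A2,Mu1,Ld1,B1 rp3 wp2
slot 2 (MUL): stall WAW — free A2,Mu1,Ld1,B1 rp3 wp2
slot 3 (MUL): ISSUE — free A2,Mu0,Ld1,B1 rp1 wp1
slot 4 (MUL): stall FU — free A2,Mu0,Ld1,B1 rp1 wp1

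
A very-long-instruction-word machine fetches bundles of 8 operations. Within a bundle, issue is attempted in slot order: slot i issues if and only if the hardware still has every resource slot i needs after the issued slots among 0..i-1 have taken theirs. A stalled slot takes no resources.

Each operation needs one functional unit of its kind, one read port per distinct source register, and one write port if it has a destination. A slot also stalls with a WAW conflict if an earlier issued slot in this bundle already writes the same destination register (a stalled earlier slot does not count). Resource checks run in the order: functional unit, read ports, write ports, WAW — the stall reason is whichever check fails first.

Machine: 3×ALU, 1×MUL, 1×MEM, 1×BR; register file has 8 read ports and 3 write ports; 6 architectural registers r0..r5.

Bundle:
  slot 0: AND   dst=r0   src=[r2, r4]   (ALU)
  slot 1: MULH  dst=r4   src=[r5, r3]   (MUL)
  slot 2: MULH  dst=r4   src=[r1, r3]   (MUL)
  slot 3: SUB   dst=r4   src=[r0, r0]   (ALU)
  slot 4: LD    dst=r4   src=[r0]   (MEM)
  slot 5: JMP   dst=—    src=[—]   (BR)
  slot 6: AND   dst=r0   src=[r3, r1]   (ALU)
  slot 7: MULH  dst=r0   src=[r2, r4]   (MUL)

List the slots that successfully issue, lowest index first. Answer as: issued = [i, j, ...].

issued = [0, 1, 5]

(0) want 1×ALU +2rd +1wr — yes → AL2|MU1|ME1|BR1|rd6|wr2
(1) want 1×MUL +2rd +1wr — yes → AL2|MU0|ME1|BR1|rd4|wr1
(2) want 1×MUL +2rd +1wr — FU → AL2|MU0|ME1|BR1|rd4|wr1
(3) want 1×ALU +1rd +1wr — WAW → AL2|MU0|ME1|BR1|rd4|wr1
(4) want 1×MEM +1rd +1wr — WAW → AL2|MU0|ME1|BR1|rd4|wr1
(5) want 1×BR +0rd +0wr — yes → AL2|MU0|ME1|BR0|rd4|wr1
(6) want 1×ALU +2rd +1wr — WAW → AL2|MU0|ME1|BR0|rd4|wr1
(7) want 1×MUL +2rd +1wr — FU → AL2|MU0|ME1|BR0|rd4|wr1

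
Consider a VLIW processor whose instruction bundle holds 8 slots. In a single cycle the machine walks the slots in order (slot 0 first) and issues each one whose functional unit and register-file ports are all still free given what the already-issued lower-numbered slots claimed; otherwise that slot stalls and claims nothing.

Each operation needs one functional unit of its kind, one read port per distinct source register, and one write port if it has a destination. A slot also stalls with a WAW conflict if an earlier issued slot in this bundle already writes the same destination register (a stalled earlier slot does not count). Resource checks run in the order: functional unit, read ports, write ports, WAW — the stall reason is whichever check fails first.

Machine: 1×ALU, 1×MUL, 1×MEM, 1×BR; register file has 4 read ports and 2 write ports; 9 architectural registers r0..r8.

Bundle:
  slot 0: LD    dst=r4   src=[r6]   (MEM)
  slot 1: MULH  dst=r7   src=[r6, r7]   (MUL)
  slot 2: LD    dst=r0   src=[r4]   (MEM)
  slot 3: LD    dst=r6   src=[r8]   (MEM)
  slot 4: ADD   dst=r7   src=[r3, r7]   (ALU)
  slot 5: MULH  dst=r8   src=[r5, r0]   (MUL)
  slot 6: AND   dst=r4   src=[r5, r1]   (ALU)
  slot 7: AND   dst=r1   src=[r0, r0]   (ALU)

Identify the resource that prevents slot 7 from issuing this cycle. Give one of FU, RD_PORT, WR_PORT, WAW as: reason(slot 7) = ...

#0 MEM src=r6 dispatched  <A:1 Mu:1 Ld:0 B:1 rd:3 wr:1>
#1 MUL src=r6,r7 dispatched  <A:1 Mu:0 Ld:0 B:1 rd:1 wr:0>
#2 MEM src=r4 held:FU  <A:1 Mu:0 Ld:0 B:1 rd:1 wr:0>
#3 MEM src=r8 held:FU  <A:1 Mu:0 Ld:0 B:1 rd:1 wr:0>
#4 ALU src=r3,r7 held:RD_PORT  <A:1 Mu:0 Ld:0 B:1 rd:1 wr:0>
#5 MUL src=r5,r0 held:FU  <A:1 Mu:0 Ld:0 B:1 rd:1 wr:0>
#6 ALU src=r5,r1 held:RD_PORT  <A:1 Mu:0 Ld:0 B:1 rd:1 wr:0>
#7 ALU src=r0,r0 held:WR_PORT  <A:1 Mu:0 Ld:0 B:1 rd:1 wr:0>

reason(slot 7) = WR_PORT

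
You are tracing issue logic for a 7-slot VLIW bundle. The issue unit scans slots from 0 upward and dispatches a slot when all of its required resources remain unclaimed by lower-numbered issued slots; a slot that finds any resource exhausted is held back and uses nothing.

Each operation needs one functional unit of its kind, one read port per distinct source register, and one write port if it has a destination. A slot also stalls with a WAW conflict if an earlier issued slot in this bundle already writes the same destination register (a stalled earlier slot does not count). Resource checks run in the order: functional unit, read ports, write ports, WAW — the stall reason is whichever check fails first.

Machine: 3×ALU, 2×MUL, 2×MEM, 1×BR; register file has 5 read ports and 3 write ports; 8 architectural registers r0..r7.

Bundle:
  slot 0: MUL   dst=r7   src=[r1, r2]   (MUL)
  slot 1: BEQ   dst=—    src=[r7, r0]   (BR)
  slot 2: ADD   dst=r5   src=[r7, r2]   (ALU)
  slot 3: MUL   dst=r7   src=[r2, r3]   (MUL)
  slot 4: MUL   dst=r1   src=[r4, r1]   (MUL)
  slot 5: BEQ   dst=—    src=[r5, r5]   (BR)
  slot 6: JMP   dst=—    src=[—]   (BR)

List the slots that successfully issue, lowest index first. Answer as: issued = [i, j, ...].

issued = [0, 1]

(0) want 1×MUL +2rd +1wr — yes → AL3|MU1|ME2|BR1|rd3|wr2
(1) want 1×BR +2rd +0wr — yes → AL3|MU1|ME2|BR0|rd1|wr2
(2) want 1×ALU +2rd +1wr — RD_PORT → AL3|MU1|ME2|BR0|rd1|wr2
(3) want 1×MUL +2rd +1wr — RD_PORT → AL3|MU1|ME2|BR0|rd1|wr2
(4) want 1×MUL +2rd +1wr — RD_PORT → AL3|MU1|ME2|BR0|rd1|wr2
(5) want 1×BR +1rd +0wr — FU → AL3|MU1|ME2|BR0|rd1|wr2
(6) want 1×BR +0rd +0wr — FU → AL3|MU1|ME2|BR0|rd1|wr2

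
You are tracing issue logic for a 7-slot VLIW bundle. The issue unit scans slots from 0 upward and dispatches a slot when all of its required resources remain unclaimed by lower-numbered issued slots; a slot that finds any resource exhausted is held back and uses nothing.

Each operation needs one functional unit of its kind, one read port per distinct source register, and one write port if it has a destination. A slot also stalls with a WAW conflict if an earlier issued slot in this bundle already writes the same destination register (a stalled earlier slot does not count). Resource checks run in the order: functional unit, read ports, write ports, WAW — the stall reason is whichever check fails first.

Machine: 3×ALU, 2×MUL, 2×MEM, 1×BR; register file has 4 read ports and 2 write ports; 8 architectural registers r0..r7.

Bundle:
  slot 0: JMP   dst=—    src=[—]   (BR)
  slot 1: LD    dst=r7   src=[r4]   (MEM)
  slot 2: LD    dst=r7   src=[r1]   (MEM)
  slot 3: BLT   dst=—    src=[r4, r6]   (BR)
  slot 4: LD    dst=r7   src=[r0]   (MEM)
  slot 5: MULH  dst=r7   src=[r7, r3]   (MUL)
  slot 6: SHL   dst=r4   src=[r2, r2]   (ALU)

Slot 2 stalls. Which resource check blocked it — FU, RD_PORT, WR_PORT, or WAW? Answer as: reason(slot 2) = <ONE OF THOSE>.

reason(slot 2) = WAW

[0] BR needs rd=0 wr=0: ok; after: ALU=3 MUL=2 MEM=2 BR=0, R=4, W=2
[1] MEM needs rd=1 wr=1: ok; after: ALU=3 MUL=2 MEM=1 BR=0, R=3, W=1
[2] MEM needs rd=1 wr=1: WAW; after: ALU=3 MUL=2 MEM=1 BR=0, R=3, W=1
[3] BR needs rd=2 wr=0: FU; after: ALU=3 MUL=2 MEM=1 BR=0, R=3, W=1
[4] MEM needs rd=1 wr=1: WAW; after: ALU=3 MUL=2 MEM=1 BR=0, R=3, W=1
[5] MUL needs rd=2 wr=1: WAW; after: ALU=3 MUL=2 MEM=1 BR=0, R=3, W=1
[6] ALU needs rd=1 wr=1: ok; after: ALU=2 MUL=2 MEM=1 BR=0, R=2, W=0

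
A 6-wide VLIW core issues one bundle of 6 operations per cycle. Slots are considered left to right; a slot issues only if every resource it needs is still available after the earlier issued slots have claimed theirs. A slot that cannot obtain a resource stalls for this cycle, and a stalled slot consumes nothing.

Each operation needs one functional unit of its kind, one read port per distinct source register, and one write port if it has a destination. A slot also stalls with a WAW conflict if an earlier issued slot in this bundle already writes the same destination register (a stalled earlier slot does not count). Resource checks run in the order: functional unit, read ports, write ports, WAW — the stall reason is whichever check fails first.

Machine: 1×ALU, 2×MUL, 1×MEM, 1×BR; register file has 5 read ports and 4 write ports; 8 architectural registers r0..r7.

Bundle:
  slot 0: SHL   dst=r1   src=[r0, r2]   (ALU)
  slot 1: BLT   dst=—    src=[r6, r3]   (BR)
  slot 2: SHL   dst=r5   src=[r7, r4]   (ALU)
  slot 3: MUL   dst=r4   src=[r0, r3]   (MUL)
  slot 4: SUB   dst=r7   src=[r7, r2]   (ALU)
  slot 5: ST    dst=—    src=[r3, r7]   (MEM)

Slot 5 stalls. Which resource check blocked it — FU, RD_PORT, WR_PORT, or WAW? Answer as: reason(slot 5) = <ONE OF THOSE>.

  0. ALU→r1 ⇒ go  {0A/2Mu/1Ld/1B | 3r 3w}
  1. BR ⇒ go  {0A/2Mu/1Ld/0B | 1r 3w}
  2. ALU→r5 ⇒ no(FU)  {0A/2Mu/1Ld/0B | 1r 3w}
  3. MUL→r4 ⇒ no(RD_PORT)  {0A/2Mu/1Ld/0B | 1r 3w}
  4. ALU→r7 ⇒ no(FU)  {0A/2Mu/1Ld/0B | 1r 3w}
  5. MEM ⇒ no(RD_PORT)  {0A/2Mu/1Ld/0B | 1r 3w}

reason(slot 5) = RD_PORT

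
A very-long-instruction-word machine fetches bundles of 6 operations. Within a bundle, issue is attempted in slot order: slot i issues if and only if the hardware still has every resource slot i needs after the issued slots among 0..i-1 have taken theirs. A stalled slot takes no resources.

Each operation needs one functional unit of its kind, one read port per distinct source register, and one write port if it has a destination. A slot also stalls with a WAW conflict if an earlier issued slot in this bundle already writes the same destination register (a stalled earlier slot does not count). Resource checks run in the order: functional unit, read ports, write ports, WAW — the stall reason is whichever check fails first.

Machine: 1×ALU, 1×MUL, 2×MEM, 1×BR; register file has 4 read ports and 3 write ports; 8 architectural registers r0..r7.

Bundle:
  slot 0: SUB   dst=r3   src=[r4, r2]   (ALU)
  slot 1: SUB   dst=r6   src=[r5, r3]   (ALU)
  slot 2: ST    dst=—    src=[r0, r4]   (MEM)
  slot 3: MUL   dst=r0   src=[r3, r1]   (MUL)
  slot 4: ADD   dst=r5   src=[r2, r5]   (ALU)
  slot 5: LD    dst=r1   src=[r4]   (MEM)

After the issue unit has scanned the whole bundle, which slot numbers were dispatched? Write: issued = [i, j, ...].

#0 ALU src=r4,r2 dispatched  <A:0 Mu:1 Ld:2 B:1 rd:2 wr:2>
#1 ALU src=r5,r3 held:FU  <A:0 Mu:1 Ld:2 B:1 rd:2 wr:2>
#2 MEM src=r0,r4 dispatched  <A:0 Mu:1 Ld:1 B:1 rd:0 wr:2>
#3 MUL src=r3,r1 held:RD_PORT  <A:0 Mu:1 Ld:1 B:1 rd:0 wr:2>
#4 ALU src=r2,r5 held:FU  <A:0 Mu:1 Ld:1 B:1 rd:0 wr:2>
#5 MEM src=r4 held:RD_PORT  <A:0 Mu:1 Ld:1 B:1 rd:0 wr:2>

issued = [0, 2]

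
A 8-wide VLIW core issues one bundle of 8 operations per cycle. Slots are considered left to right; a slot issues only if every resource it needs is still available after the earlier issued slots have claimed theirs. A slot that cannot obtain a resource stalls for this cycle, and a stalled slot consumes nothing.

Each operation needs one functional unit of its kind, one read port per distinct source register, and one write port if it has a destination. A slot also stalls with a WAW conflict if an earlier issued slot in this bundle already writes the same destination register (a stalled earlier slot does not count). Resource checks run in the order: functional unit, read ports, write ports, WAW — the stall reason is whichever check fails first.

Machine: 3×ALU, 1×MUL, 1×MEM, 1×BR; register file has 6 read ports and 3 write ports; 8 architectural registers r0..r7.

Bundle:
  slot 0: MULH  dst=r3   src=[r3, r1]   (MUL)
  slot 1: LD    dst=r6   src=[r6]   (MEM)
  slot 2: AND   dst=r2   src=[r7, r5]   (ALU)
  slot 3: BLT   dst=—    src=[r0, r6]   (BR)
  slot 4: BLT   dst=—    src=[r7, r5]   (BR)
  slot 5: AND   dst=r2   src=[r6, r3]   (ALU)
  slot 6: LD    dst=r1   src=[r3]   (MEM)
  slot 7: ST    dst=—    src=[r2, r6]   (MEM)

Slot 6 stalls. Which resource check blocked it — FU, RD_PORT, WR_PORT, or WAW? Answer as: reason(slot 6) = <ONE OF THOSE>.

(0) want 1×MUL +2rd +1wr — yes → AL3|MU0|ME1|BR1|rd4|wr2
(1) want 1×MEM +1rd +1wr — yes → AL3|MU0|ME0|BR1|rd3|wr1
(2) want 1×ALU +2rd +1wr — yes → AL2|MU0|ME0|BR1|rd1|wr0
(3) want 1×BR +2rd +0wr — RD_PORT → AL2|MU0|ME0|BR1|rd1|wr0
(4) want 1×BR +2rd +0wr — RD_PORT → AL2|MU0|ME0|BR1|rd1|wr0
(5) want 1×ALU +2rd +1wr — RD_PORT → AL2|MU0|ME0|BR1|rd1|wr0
(6) want 1×MEM +1rd +1wr — FU → AL2|MU0|ME0|BR1|rd1|wr0
(7) want 1×MEM +2rd +0wr — FU → AL2|MU0|ME0|BR1|rd1|wr0

reason(slot 6) = FU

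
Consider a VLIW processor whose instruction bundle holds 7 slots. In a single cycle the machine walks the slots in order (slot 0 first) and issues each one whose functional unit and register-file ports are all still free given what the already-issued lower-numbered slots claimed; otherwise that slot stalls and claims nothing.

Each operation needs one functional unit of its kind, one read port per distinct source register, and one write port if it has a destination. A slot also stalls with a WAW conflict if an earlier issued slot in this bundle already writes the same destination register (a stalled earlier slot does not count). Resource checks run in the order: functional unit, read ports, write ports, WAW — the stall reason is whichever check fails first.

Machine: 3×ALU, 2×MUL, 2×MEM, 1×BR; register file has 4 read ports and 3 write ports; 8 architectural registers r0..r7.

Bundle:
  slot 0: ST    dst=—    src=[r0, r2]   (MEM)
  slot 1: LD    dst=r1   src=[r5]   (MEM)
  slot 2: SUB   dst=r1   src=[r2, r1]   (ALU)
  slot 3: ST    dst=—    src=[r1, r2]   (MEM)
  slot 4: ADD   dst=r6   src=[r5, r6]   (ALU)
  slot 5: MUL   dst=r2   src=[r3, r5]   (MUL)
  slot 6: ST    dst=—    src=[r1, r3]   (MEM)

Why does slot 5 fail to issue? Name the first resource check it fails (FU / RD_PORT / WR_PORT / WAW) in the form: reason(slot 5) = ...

[0] MEM needs rd=2 wr=0: ok; after: ALU=3 MUL=2 MEM=1 BR=1, R=2, W=3
[1] MEM needs rd=1 wr=1: ok; after: ALU=3 MUL=2 MEM=0 BR=1, R=1, W=2
[2] ALU needs rd=2 wr=1: RD_PORT; after: ALU=3 MUL=2 MEM=0 BR=1, R=1, W=2
[3] MEM needs rd=2 wr=0: FU; after: ALU=3 MUL=2 MEM=0 BR=1, R=1, W=2
[4] ALU needs rd=2 wr=1: RD_PORT; after: ALU=3 MUL=2 MEM=0 BR=1, R=1, W=2
[5] MUL needs rd=2 wr=1: RD_PORT; after: ALU=3 MUL=2 MEM=0 BR=1, R=1, W=2
[6] MEM needs rd=2 wr=0: FU; after: ALU=3 MUL=2 MEM=0 BR=1, R=1, W=2

reason(slot 5) = RD_PORT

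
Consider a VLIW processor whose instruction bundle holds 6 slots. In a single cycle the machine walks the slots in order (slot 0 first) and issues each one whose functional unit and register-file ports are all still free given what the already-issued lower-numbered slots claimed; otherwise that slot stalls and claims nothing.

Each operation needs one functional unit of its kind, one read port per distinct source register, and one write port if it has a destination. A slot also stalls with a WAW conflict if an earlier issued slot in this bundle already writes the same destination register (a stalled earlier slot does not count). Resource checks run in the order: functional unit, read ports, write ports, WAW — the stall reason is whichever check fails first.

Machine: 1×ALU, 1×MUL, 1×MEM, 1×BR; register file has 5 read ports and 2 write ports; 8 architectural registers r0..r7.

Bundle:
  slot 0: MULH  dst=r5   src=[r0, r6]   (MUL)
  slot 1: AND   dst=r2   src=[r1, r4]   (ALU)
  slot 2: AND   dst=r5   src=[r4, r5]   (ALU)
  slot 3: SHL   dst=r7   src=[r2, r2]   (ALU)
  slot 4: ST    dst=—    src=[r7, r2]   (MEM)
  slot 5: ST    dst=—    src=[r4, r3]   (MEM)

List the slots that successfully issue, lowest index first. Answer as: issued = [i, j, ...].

#0 MUL src=r0,r6 dispatched  <A:1 Mu:0 Ld:1 B:1 rd:3 wr:1>
#1 ALU src=r1,r4 dispatched  <A:0 Mu:0 Ld:1 B:1 rd:1 wr:0>
#2 ALU src=r4,r5 held:FU  <A:0 Mu:0 Ld:1 B:1 rd:1 wr:0>
#3 ALU src=r2,r2 held:FU  <A:0 Mu:0 Ld:1 B:1 rd:1 wr:0>
#4 MEM src=r7,r2 held:RD_PORT  <A:0 Mu:0 Ld:1 B:1 rd:1 wr:0>
#5 MEM src=r4,r3 held:RD_PORT  <A:0 Mu:0 Ld:1 B:1 rd:1 wr:0>

issued = [0, 1]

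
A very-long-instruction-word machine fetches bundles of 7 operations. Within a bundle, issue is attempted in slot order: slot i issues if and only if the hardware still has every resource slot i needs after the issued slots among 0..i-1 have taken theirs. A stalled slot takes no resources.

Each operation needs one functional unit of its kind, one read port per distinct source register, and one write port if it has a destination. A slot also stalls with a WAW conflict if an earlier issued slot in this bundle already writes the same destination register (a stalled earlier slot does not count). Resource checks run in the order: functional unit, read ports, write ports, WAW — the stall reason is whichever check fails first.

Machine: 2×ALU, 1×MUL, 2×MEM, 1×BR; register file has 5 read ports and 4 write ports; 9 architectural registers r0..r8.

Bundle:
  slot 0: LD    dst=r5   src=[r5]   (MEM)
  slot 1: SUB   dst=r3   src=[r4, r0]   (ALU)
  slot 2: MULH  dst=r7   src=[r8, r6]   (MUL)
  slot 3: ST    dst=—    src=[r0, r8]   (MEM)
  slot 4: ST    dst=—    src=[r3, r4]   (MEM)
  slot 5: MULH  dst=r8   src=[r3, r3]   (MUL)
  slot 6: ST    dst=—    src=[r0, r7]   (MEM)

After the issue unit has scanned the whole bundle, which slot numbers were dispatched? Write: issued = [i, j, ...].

  0. MEM→r5 ⇒ go  {2A/1Mu/1Ld/1B | 4r 3w}
  1. ALU→r3 ⇒ go  {1A/1Mu/1Ld/1B | 2r 2w}
  2. MUL→r7 ⇒ go  {1A/0Mu/1Ld/1B | 0r 1w}
  3. MEM ⇒ no(RD_PORT)  {1A/0Mu/1Ld/1B | 0r 1w}
  4. MEM ⇒ no(RD_PORT)  {1A/0Mu/1Ld/1B | 0r 1w}
  5. MUL→r8 ⇒ no(FU)  {1A/0Mu/1Ld/1B | 0r 1w}
  6. MEM ⇒ no(RD_PORT)  {1A/0Mu/1Ld/1B | 0r 1w}

issued = [0, 1, 2]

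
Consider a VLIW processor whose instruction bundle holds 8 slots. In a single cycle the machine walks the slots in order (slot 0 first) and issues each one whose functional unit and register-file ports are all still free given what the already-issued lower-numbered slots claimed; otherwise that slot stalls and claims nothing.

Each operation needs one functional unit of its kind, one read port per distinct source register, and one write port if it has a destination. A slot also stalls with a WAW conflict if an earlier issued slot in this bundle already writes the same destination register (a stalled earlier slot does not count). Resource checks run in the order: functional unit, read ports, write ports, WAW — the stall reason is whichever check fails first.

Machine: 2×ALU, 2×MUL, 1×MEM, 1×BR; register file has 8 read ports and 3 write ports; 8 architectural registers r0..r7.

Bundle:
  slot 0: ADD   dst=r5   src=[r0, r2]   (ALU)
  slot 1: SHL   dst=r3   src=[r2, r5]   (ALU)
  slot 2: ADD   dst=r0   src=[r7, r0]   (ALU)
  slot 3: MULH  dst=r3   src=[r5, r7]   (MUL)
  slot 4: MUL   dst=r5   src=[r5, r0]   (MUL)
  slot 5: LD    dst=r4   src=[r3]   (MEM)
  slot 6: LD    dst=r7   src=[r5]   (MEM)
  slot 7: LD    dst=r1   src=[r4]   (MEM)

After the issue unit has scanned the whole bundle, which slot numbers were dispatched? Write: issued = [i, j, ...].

#0 ALU src=r0,r2 dispatched  <A:1 Mu:2 Ld:1 B:1 rd:6 wr:2>
#1 ALU src=r2,r5 dispatched  <A:0 Mu:2 Ld:1 B:1 rd:4 wr:1>
#2 ALU src=r7,r0 held:FU  <A:0 Mu:2 Ld:1 B:1 rd:4 wr:1>
#3 MUL src=r5,r7 held:WAW  <A:0 Mu:2 Ld:1 B:1 rd:4 wr:1>
#4 MUL src=r5,r0 held:WAW  <A:0 Mu:2 Ld:1 B:1 rd:4 wr:1>
#5 MEM src=r3 dispatched  <A:0 Mu:2 Ld:0 B:1 rd:3 wr:0>
#6 MEM src=r5 held:FU  <A:0 Mu:2 Ld:0 B:1 rd:3 wr:0>
#7 MEM src=r4 held:FU  <A:0 Mu:2 Ld:0 B:1 rd:3 wr:0>

issued = [0, 1, 5]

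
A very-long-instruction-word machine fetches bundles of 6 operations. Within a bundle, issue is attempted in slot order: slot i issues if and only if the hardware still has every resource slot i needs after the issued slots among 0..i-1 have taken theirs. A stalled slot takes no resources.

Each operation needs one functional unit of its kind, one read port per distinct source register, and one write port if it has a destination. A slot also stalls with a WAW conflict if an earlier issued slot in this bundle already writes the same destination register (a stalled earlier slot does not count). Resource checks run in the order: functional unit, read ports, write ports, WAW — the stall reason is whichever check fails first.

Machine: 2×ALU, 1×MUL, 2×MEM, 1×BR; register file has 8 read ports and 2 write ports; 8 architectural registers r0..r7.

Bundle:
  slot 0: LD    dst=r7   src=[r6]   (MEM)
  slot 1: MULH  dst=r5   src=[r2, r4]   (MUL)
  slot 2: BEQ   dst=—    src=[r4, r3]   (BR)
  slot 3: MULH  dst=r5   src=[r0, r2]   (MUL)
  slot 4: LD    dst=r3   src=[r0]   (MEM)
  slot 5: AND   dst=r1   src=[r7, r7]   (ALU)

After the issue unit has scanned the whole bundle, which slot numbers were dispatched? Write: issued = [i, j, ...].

issued = [0, 1, 2]

slot 0 (MEM): ISSUE — free A2,Mu1,Ld1,B1 rp7 wp1
slot 1 (MUL): ISSUE — free A2,Mu0,Ld1,B1 rp5 wp0
slot 2 (BR): ISSUE — free A2,Mu0,Ld1,B0 rp3 wp0
slot 3 (MUL): stall FU — free A2,Mu0,Ld1,B0 rp3 wp0
slot 4 (MEM): stall WR_PORT — free A2,Mu0,Ld1,B0 rp3 wp0
slot 5 (ALU): stall WR_PORT — free A2,Mu0,Ld1,B0 rp3 wp0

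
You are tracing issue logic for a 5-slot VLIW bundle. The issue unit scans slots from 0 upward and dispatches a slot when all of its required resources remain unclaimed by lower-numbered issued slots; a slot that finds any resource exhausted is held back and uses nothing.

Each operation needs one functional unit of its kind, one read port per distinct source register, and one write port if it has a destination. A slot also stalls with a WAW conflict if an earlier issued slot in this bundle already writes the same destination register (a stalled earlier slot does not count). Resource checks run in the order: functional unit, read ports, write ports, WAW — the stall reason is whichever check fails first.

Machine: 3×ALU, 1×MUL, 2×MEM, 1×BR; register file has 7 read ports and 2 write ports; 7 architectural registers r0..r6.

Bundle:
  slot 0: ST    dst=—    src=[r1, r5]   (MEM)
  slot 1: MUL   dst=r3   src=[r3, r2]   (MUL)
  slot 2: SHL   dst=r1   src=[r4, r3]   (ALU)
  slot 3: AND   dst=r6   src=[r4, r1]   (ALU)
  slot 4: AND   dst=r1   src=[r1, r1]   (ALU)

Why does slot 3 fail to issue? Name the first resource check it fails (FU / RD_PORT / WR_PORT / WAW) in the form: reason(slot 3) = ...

slot 0 (MEM): ISSUE — free A3,Mu1,Ld1,B1 rp5 wp2
slot 1 (MUL): ISSUE — free A3,Mu0,Ld1,B1 rp3 wp1
slot 2 (ALU): ISSUE — free A2,Mu0,Ld1,B1 rp1 wp0
slot 3 (ALU): stall RD_PORT — free A2,Mu0,Ld1,B1 rp1 wp0
slot 4 (ALU): stall WR_PORT — free A2,Mu0,Ld1,B1 rp1 wp0

reason(slot 3) = RD_PORT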